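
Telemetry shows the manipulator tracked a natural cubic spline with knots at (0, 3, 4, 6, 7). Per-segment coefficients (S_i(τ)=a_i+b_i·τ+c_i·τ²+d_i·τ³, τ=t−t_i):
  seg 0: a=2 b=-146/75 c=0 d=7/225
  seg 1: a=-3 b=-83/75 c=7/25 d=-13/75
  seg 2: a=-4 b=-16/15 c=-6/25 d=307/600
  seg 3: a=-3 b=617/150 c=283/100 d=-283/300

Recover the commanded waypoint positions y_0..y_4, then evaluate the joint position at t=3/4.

y_0 = S_0(0) = a_0 = 2
y_1 = S_1(0) = a_1 = -3
y_2 = S_2(0) = a_2 = -4
y_3 = S_3(0) = a_3 = -3
y_4 = S_3(1) = 3
t_q=3/4 is in segment 0 (τ=3/4); S_0(τ)=177/320

y_0=2 y_1=-3 y_2=-4 y_3=-3 y_4=3
S(3/4) = 177/320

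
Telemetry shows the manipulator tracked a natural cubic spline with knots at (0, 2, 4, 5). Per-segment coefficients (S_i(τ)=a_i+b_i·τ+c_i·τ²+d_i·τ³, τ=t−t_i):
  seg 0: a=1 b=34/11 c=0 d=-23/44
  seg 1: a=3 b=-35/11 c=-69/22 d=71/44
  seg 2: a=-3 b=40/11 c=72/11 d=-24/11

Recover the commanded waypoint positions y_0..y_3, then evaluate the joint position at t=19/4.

y_0 = S_0(0) = a_0 = 1
y_1 = S_1(0) = a_1 = 3
y_2 = S_2(0) = a_2 = -3
y_3 = S_2(1) = 5
t_q=19/4 is in segment 2 (τ=3/4); S_2(τ)=219/88

y_0=1 y_1=3 y_2=-3 y_3=5
S(19/4) = 219/88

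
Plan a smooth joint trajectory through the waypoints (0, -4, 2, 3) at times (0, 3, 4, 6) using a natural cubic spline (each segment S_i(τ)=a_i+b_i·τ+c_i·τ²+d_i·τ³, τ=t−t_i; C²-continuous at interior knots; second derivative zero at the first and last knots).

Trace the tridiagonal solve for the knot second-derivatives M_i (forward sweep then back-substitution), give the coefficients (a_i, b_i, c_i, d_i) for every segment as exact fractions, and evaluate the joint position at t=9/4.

Δ: Δ0=-4/3, Δ1=6, Δ2=1/2
row 1: diag=8, rhs=44; c'=1/8, d'=11/2
row 2: denom=6−1·1/8=47/8; d'=(-33−1·11/2)/(47/8)=-308/47
back: M2=-308/47
back: M1=11/2−1/8·-308/47=297/47
M: M0=0, M1=297/47, M2=-308/47, M3=0
seg 0: a=0, c=M0/2=0, d=(M1−M0)/(6·3)=33/94, b=Δ0−h0·(2M0+M1)/6=-1267/282
seg 1: a=-4, c=M1/2=297/94, d=(M2−M1)/(6·1)=-605/282, b=Δ1−h1·(2M1+M2)/6=703/141
seg 2: a=2, c=M2/2=-154/47, d=(M3−M2)/(6·2)=77/141, b=Δ2−h2·(2M2+M3)/6=1373/282
t_q=9/4 → seg 0, τ=9/4; S=0+-1267/282·τ+0·τ²+33/94·τ³=-36759/6016

  seg 0: a=0 b=-1267/282 c=0 d=33/94
  seg 1: a=-4 b=703/141 c=297/94 d=-605/282
  seg 2: a=2 b=1373/282 c=-154/47 d=77/141
S(9/4) = -36759/6016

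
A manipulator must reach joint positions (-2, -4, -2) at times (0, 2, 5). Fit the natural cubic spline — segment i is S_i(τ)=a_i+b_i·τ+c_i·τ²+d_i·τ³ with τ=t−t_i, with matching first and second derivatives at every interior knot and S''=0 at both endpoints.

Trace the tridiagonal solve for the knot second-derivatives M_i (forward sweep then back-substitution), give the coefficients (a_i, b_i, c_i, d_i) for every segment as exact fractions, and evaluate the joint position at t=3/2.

Δ: Δ0=-1, Δ1=2/3
row 1: diag=10, rhs=10; c'=3/10, d'=1
back: M1=1
M: M0=0, M1=1, M2=0
seg 0: a=-2, c=M0/2=0, d=(M1−M0)/(6·2)=1/12, b=Δ0−h0·(2M0+M1)/6=-4/3
seg 1: a=-4, c=M1/2=1/2, d=(M2−M1)/(6·3)=-1/18, b=Δ1−h1·(2M1+M2)/6=-1/3
t_q=3/2 → seg 0, τ=3/2; S=-2+-4/3·τ+0·τ²+1/12·τ³=-119/32

  seg 0: a=-2 b=-4/3 c=0 d=1/12
  seg 1: a=-4 b=-1/3 c=1/2 d=-1/18
S(3/2) = -119/32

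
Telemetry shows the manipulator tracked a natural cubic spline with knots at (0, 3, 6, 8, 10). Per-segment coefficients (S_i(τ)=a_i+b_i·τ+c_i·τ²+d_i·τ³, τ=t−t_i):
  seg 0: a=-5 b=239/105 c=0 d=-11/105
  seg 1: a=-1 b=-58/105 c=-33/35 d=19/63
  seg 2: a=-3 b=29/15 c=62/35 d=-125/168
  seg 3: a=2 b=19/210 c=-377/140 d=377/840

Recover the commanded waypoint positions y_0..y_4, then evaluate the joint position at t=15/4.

y_0=-5 y_1=-1 y_2=-3 y_3=2 y_4=-5
S(15/4) = -4071/2240

y_0 = S_0(0) = a_0 = -5
y_1 = S_1(0) = a_1 = -1
y_2 = S_2(0) = a_2 = -3
y_3 = S_3(0) = a_3 = 2
y_4 = S_3(2) = -5
t_q=15/4 is in segment 1 (τ=3/4); S_1(τ)=-4071/2240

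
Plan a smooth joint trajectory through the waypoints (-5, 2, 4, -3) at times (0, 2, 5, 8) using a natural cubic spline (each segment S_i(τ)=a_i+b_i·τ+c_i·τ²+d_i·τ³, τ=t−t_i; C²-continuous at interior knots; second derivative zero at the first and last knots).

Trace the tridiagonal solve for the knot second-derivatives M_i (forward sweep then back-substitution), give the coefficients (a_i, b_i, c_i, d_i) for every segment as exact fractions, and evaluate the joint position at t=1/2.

  seg 0: a=-5 b=877/222 c=0 d=-25/222
  seg 1: a=2 b=577/222 c=-25/37 d=7/666
  seg 2: a=4 b=-130/111 c=-43/74 d=43/666
S(1/2) = -1799/592

Δ: Δ0=7/2, Δ1=2/3, Δ2=-7/3
row 1: diag=10, rhs=-17; c'=3/10, d'=-17/10
row 2: denom=12−3·3/10=111/10; d'=(-18−3·-17/10)/(111/10)=-43/37
back: M2=-43/37
back: M1=-17/10−3/10·-43/37=-50/37
M: M0=0, M1=-50/37, M2=-43/37, M3=0
seg 0: a=-5, c=M0/2=0, d=(M1−M0)/(6·2)=-25/222, b=Δ0−h0·(2M0+M1)/6=877/222
seg 1: a=2, c=M1/2=-25/37, d=(M2−M1)/(6·3)=7/666, b=Δ1−h1·(2M1+M2)/6=577/222
seg 2: a=4, c=M2/2=-43/74, d=(M3−M2)/(6·3)=43/666, b=Δ2−h2·(2M2+M3)/6=-130/111
t_q=1/2 → seg 0, τ=1/2; S=-5+877/222·τ+0·τ²+-25/222·τ³=-1799/592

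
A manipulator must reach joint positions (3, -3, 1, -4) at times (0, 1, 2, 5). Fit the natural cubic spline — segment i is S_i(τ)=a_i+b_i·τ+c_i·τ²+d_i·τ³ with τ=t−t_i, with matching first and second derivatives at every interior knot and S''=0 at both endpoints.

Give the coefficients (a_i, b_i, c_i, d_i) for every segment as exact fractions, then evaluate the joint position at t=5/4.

Δ: Δ0=-6, Δ1=4, Δ2=-5/3
row 1: diag=4, rhs=60; c'=1/4, d'=15
row 2: denom=8−1·1/4=31/4; d'=(-34−1·15)/(31/4)=-196/31
back: M2=-196/31
back: M1=15−1/4·-196/31=514/31
M: M0=0, M1=514/31, M2=-196/31, M3=0
seg 0: a=3, c=M0/2=0, d=(M1−M0)/(6·1)=257/93, b=Δ0−h0·(2M0+M1)/6=-815/93
seg 1: a=-3, c=M1/2=257/31, d=(M2−M1)/(6·1)=-355/93, b=Δ1−h1·(2M1+M2)/6=-44/93
seg 2: a=1, c=M2/2=-98/31, d=(M3−M2)/(6·3)=98/279, b=Δ2−h2·(2M2+M3)/6=433/93
t_q=5/4 → seg 1, τ=1/4; S=-3+-44/93·τ+257/31·τ²+-355/93·τ³=-5277/1984

  seg 0: a=3 b=-815/93 c=0 d=257/93
  seg 1: a=-3 b=-44/93 c=257/31 d=-355/93
  seg 2: a=1 b=433/93 c=-98/31 d=98/279
S(5/4) = -5277/1984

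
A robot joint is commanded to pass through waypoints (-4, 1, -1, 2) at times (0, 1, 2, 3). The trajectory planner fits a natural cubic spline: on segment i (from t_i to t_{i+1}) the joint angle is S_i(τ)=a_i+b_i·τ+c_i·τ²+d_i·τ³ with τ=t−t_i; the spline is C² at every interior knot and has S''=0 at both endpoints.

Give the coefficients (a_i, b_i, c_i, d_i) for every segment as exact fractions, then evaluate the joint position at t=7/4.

Δ: Δ0=5, Δ1=-2, Δ2=3
row 1: diag=4, rhs=-42; c'=1/4, d'=-21/2
row 2: denom=4−1·1/4=15/4; d'=(30−1·-21/2)/(15/4)=54/5
back: M2=54/5
back: M1=-21/2−1/4·54/5=-66/5
M: M0=0, M1=-66/5, M2=54/5, M3=0
seg 0: a=-4, c=M0/2=0, d=(M1−M0)/(6·1)=-11/5, b=Δ0−h0·(2M0+M1)/6=36/5
seg 1: a=1, c=M1/2=-33/5, d=(M2−M1)/(6·1)=4, b=Δ1−h1·(2M1+M2)/6=3/5
seg 2: a=-1, c=M2/2=27/5, d=(M3−M2)/(6·1)=-9/5, b=Δ2−h2·(2M2+M3)/6=-3/5
t_q=7/4 → seg 1, τ=3/4; S=1+3/5·τ+-33/5·τ²+4·τ³=-23/40

  seg 0: a=-4 b=36/5 c=0 d=-11/5
  seg 1: a=1 b=3/5 c=-33/5 d=4
  seg 2: a=-1 b=-3/5 c=27/5 d=-9/5
S(7/4) = -23/40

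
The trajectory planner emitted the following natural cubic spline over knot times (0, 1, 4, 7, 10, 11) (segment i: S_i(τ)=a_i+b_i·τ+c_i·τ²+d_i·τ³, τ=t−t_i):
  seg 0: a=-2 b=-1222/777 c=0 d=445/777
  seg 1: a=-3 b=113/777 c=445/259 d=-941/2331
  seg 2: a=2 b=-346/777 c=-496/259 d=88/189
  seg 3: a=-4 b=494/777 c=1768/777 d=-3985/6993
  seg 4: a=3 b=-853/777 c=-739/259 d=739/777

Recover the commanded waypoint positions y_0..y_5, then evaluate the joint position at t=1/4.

y_0 = S_0(0) = a_0 = -2
y_1 = S_1(0) = a_1 = -3
y_2 = S_2(0) = a_2 = 2
y_3 = S_3(0) = a_3 = -4
y_4 = S_4(0) = a_4 = 3
y_5 = S_4(1) = 0
t_q=1/4 is in segment 0 (τ=1/4); S_0(τ)=-39521/16576

y_0=-2 y_1=-3 y_2=2 y_3=-4 y_4=3 y_5=0
S(1/4) = -39521/16576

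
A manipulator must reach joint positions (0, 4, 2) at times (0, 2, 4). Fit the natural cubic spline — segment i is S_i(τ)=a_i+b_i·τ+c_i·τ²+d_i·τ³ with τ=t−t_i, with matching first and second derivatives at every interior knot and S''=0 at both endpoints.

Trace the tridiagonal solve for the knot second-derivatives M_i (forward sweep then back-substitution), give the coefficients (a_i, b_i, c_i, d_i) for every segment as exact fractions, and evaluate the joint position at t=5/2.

  seg 0: a=0 b=11/4 c=0 d=-3/16
  seg 1: a=4 b=1/2 c=-9/8 d=3/16
S(5/2) = 511/128

Δ: Δ0=2, Δ1=-1
row 1: diag=8, rhs=-18; c'=1/4, d'=-9/4
back: M1=-9/4
M: M0=0, M1=-9/4, M2=0
seg 0: a=0, c=M0/2=0, d=(M1−M0)/(6·2)=-3/16, b=Δ0−h0·(2M0+M1)/6=11/4
seg 1: a=4, c=M1/2=-9/8, d=(M2−M1)/(6·2)=3/16, b=Δ1−h1·(2M1+M2)/6=1/2
t_q=5/2 → seg 1, τ=1/2; S=4+1/2·τ+-9/8·τ²+3/16·τ³=511/128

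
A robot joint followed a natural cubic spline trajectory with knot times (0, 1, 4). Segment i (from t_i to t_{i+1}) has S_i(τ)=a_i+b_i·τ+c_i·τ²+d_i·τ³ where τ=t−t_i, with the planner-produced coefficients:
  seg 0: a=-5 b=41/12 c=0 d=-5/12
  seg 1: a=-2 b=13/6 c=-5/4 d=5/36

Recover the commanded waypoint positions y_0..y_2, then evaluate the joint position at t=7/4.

y_0 = S_0(0) = a_0 = -5
y_1 = S_1(0) = a_1 = -2
y_2 = S_1(3) = -3
t_q=7/4 is in segment 1 (τ=3/4); S_1(τ)=-261/256

y_0=-5 y_1=-2 y_2=-3
S(7/4) = -261/256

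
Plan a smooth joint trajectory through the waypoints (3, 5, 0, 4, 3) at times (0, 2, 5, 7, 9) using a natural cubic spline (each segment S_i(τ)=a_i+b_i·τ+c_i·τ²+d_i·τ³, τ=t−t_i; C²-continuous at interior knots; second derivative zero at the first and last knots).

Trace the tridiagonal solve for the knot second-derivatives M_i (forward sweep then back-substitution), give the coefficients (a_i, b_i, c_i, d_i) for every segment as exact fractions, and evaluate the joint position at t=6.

  seg 0: a=3 b=1949/1032 c=0 d=-917/4128
  seg 1: a=5 b=-401/516 c=-917/688 d=713/2064
  seg 2: a=0 b=1141/2064 c=611/344 d=-4345/8256
  seg 3: a=4 b=1385/1032 c=-1901/1376 d=1901/8256
S(6) = 4961/2752

Δ: Δ0=1, Δ1=-5/3, Δ2=2, Δ3=-1/2
row 1: diag=10, rhs=-16; c'=3/10, d'=-8/5
row 2: denom=10−3·3/10=91/10; d'=(22−3·-8/5)/(91/10)=268/91
row 3: denom=8−2·20/91=688/91; d'=(-15−2·268/91)/(688/91)=-1901/688
back: M3=-1901/688
back: M2=268/91−20/91·-1901/688=611/172
back: M1=-8/5−3/10·611/172=-917/344
M: M0=0, M1=-917/344, M2=611/172, M3=-1901/688, M4=0
seg 0: a=3, c=M0/2=0, d=(M1−M0)/(6·2)=-917/4128, b=Δ0−h0·(2M0+M1)/6=1949/1032
seg 1: a=5, c=M1/2=-917/688, d=(M2−M1)/(6·3)=713/2064, b=Δ1−h1·(2M1+M2)/6=-401/516
seg 2: a=0, c=M2/2=611/344, d=(M3−M2)/(6·2)=-4345/8256, b=Δ2−h2·(2M2+M3)/6=1141/2064
seg 3: a=4, c=M3/2=-1901/1376, d=(M4−M3)/(6·2)=1901/8256, b=Δ3−h3·(2M3+M4)/6=1385/1032
t_q=6 → seg 2, τ=1; S=0+1141/2064·τ+611/344·τ²+-4345/8256·τ³=4961/2752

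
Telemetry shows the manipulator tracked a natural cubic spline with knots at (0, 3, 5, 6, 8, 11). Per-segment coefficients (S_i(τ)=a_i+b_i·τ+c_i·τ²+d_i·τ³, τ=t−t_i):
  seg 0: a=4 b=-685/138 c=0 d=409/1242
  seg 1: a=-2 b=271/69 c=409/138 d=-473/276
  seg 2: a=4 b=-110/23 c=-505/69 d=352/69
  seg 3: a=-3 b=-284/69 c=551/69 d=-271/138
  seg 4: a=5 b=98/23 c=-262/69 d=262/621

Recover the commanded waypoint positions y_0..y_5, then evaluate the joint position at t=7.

y_0 = S_0(0) = a_0 = 4
y_1 = S_1(0) = a_1 = -2
y_2 = S_2(0) = a_2 = 4
y_3 = S_3(0) = a_3 = -3
y_4 = S_4(0) = a_4 = 5
y_5 = S_4(3) = -5
t_q=7 is in segment 3 (τ=1); S_3(τ)=-151/138

y_0=4 y_1=-2 y_2=4 y_3=-3 y_4=5 y_5=-5
S(7) = -151/138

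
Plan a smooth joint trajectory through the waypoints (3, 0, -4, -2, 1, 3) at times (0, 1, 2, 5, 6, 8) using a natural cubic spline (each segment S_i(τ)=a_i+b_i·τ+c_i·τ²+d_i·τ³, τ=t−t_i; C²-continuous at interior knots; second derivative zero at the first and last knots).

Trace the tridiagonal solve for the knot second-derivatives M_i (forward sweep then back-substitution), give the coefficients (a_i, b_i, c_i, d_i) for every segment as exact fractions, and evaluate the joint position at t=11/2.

  seg 0: a=3 b=-9689/3723 c=0 d=-1480/3723
  seg 1: a=0 b=-14129/3723 c=-1480/1241 d=3677/3723
  seg 2: a=-4 b=-11978/3723 c=2197/1241 d=-1771/11169
  seg 3: a=-2 b=11629/3723 c=426/1241 d=-1738/3723
  seg 4: a=1 b=8971/3723 c=-1312/1241 d=656/3723
S(11/2) = -2039/4964

Δ: Δ0=-3, Δ1=-4, Δ2=2/3, Δ3=3, Δ4=1
row 1: diag=4, rhs=-6; c'=1/4, d'=-3/2
row 2: denom=8−1·1/4=31/4; d'=(28−1·-3/2)/(31/4)=118/31
row 3: denom=8−3·12/31=212/31; d'=(14−3·118/31)/(212/31)=20/53
row 4: denom=6−1·31/212=1241/212; d'=(-12−1·20/53)/(1241/212)=-2624/1241
back: M4=-2624/1241
back: M3=20/53−31/212·-2624/1241=852/1241
back: M2=118/31−12/31·852/1241=4394/1241
back: M1=-3/2−1/4·4394/1241=-2960/1241
M: M0=0, M1=-2960/1241, M2=4394/1241, M3=852/1241, M4=-2624/1241, M5=0
seg 0: a=3, c=M0/2=0, d=(M1−M0)/(6·1)=-1480/3723, b=Δ0−h0·(2M0+M1)/6=-9689/3723
seg 1: a=0, c=M1/2=-1480/1241, d=(M2−M1)/(6·1)=3677/3723, b=Δ1−h1·(2M1+M2)/6=-14129/3723
seg 2: a=-4, c=M2/2=2197/1241, d=(M3−M2)/(6·3)=-1771/11169, b=Δ2−h2·(2M2+M3)/6=-11978/3723
seg 3: a=-2, c=M3/2=426/1241, d=(M4−M3)/(6·1)=-1738/3723, b=Δ3−h3·(2M3+M4)/6=11629/3723
seg 4: a=1, c=M4/2=-1312/1241, d=(M5−M4)/(6·2)=656/3723, b=Δ4−h4·(2M4+M5)/6=8971/3723
t_q=11/2 → seg 3, τ=1/2; S=-2+11629/3723·τ+426/1241·τ²+-1738/3723·τ³=-2039/4964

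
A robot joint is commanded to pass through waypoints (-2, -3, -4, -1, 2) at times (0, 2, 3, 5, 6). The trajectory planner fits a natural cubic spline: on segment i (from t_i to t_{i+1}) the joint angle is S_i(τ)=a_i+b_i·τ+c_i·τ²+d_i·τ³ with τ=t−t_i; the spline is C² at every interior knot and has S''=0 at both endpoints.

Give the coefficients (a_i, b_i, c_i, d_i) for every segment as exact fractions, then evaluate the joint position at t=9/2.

Δ: Δ0=-1/2, Δ1=-1, Δ2=3/2, Δ3=3
row 1: diag=6, rhs=-3; c'=1/6, d'=-1/2
row 2: denom=6−1·1/6=35/6; d'=(15−1·-1/2)/(35/6)=93/35
row 3: denom=6−2·12/35=186/35; d'=(9−2·93/35)/(186/35)=43/62
back: M3=43/62
back: M2=93/35−12/35·43/62=75/31
back: M1=-1/2−1/6·75/31=-28/31
M: M0=0, M1=-28/31, M2=75/31, M3=43/62, M4=0
seg 0: a=-2, c=M0/2=0, d=(M1−M0)/(6·2)=-7/93, b=Δ0−h0·(2M0+M1)/6=-37/186
seg 1: a=-3, c=M1/2=-14/31, d=(M2−M1)/(6·1)=103/186, b=Δ1−h1·(2M1+M2)/6=-205/186
seg 2: a=-4, c=M2/2=75/62, d=(M3−M2)/(6·2)=-107/744, b=Δ2−h2·(2M2+M3)/6=-32/93
seg 3: a=-1, c=M3/2=43/124, d=(M4−M3)/(6·1)=-43/372, b=Δ3−h3·(2M3+M4)/6=515/186
t_q=9/2 → seg 2, τ=3/2; S=-4+-32/93·τ+75/62·τ²+-107/744·τ³=-4523/1984

  seg 0: a=-2 b=-37/186 c=0 d=-7/93
  seg 1: a=-3 b=-205/186 c=-14/31 d=103/186
  seg 2: a=-4 b=-32/93 c=75/62 d=-107/744
  seg 3: a=-1 b=515/186 c=43/124 d=-43/372
S(9/2) = -4523/1984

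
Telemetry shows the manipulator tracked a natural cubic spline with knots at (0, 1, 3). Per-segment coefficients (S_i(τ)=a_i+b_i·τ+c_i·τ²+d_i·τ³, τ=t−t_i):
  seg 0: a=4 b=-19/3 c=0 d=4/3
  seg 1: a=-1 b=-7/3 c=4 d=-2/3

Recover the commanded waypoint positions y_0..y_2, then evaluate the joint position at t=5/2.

y_0=4 y_1=-1 y_2=5
S(5/2) = 9/4

y_0 = S_0(0) = a_0 = 4
y_1 = S_1(0) = a_1 = -1
y_2 = S_1(2) = 5
t_q=5/2 is in segment 1 (τ=3/2); S_1(τ)=9/4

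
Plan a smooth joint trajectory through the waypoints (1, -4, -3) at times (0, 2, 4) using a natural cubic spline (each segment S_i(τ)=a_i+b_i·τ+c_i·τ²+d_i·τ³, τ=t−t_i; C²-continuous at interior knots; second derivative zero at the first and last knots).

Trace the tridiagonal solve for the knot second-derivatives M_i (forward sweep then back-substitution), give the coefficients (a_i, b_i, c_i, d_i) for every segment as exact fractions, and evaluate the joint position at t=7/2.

Δ: Δ0=-5/2, Δ1=1/2
row 1: diag=8, rhs=18; c'=1/4, d'=9/4
back: M1=9/4
M: M0=0, M1=9/4, M2=0
seg 0: a=1, c=M0/2=0, d=(M1−M0)/(6·2)=3/16, b=Δ0−h0·(2M0+M1)/6=-13/4
seg 1: a=-4, c=M1/2=9/8, d=(M2−M1)/(6·2)=-3/16, b=Δ1−h1·(2M1+M2)/6=-1
t_q=7/2 → seg 1, τ=3/2; S=-4+-1·τ+9/8·τ²+-3/16·τ³=-461/128

  seg 0: a=1 b=-13/4 c=0 d=3/16
  seg 1: a=-4 b=-1 c=9/8 d=-3/16
S(7/2) = -461/128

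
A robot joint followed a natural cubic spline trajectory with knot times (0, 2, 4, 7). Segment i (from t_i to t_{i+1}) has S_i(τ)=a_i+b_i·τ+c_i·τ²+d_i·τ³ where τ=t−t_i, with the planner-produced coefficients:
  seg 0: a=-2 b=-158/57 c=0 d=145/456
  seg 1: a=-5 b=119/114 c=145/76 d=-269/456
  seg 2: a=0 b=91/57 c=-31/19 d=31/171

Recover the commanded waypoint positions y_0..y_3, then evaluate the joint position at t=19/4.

y_0=-2 y_1=-5 y_2=0 y_3=-5
S(19/4) = 433/1216

y_0 = S_0(0) = a_0 = -2
y_1 = S_1(0) = a_1 = -5
y_2 = S_2(0) = a_2 = 0
y_3 = S_2(3) = -5
t_q=19/4 is in segment 2 (τ=3/4); S_2(τ)=433/1216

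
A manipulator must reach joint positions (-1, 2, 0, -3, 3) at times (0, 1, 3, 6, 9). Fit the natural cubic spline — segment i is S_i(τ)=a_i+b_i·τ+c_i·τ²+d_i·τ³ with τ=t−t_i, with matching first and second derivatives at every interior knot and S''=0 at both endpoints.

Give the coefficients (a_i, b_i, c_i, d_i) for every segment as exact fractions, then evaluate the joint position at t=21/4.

  seg 0: a=-1 b=380/103 c=0 d=-71/103
  seg 1: a=2 b=167/103 c=-213/103 d=39/103
  seg 2: a=0 b=-217/103 c=21/103 d=17/309
  seg 3: a=-3 b=62/103 c=72/103 d=-8/103
S(21/4) = -20313/6592

Δ: Δ0=3, Δ1=-1, Δ2=-1, Δ3=2
row 1: diag=6, rhs=-24; c'=1/3, d'=-4
row 2: denom=10−2·1/3=28/3; d'=(0−2·-4)/(28/3)=6/7
row 3: denom=12−3·9/28=309/28; d'=(18−3·6/7)/(309/28)=144/103
back: M3=144/103
back: M2=6/7−9/28·144/103=42/103
back: M1=-4−1/3·42/103=-426/103
M: M0=0, M1=-426/103, M2=42/103, M3=144/103, M4=0
seg 0: a=-1, c=M0/2=0, d=(M1−M0)/(6·1)=-71/103, b=Δ0−h0·(2M0+M1)/6=380/103
seg 1: a=2, c=M1/2=-213/103, d=(M2−M1)/(6·2)=39/103, b=Δ1−h1·(2M1+M2)/6=167/103
seg 2: a=0, c=M2/2=21/103, d=(M3−M2)/(6·3)=17/309, b=Δ2−h2·(2M2+M3)/6=-217/103
seg 3: a=-3, c=M3/2=72/103, d=(M4−M3)/(6·3)=-8/103, b=Δ3−h3·(2M3+M4)/6=62/103
t_q=21/4 → seg 2, τ=9/4; S=0+-217/103·τ+21/103·τ²+17/309·τ³=-20313/6592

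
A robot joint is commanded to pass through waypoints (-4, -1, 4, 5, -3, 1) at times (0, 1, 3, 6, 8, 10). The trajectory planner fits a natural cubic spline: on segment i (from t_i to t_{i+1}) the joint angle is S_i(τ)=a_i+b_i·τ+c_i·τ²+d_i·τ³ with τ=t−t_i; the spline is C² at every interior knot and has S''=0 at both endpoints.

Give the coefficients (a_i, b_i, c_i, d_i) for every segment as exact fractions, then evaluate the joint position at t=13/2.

  seg 0: a=-4 b=8825/2868 c=0 d=-221/2868
  seg 1: a=-1 b=4081/1434 c=-221/956 d=167/5736
  seg 2: a=4 b=1628/717 c=-27/478 d=-845/4302
  seg 3: a=5 b=-4835/1434 c=-436/239 d=4331/5736
  seg 4: a=-3 b=-1153/717 c=2587/956 d=-2587/5736
S(13/2) = 45161/15296

Δ: Δ0=3, Δ1=5/2, Δ2=1/3, Δ3=-4, Δ4=2
row 1: diag=6, rhs=-3; c'=1/3, d'=-1/2
row 2: denom=10−2·1/3=28/3; d'=(-13−2·-1/2)/(28/3)=-9/7
row 3: denom=10−3·9/28=253/28; d'=(-26−3·-9/7)/(253/28)=-620/253
row 4: denom=8−2·56/253=1912/253; d'=(36−2·-620/253)/(1912/253)=2587/478
back: M4=2587/478
back: M3=-620/253−56/253·2587/478=-872/239
back: M2=-9/7−9/28·-872/239=-27/239
back: M1=-1/2−1/3·-27/239=-221/478
M: M0=0, M1=-221/478, M2=-27/239, M3=-872/239, M4=2587/478, M5=0
seg 0: a=-4, c=M0/2=0, d=(M1−M0)/(6·1)=-221/2868, b=Δ0−h0·(2M0+M1)/6=8825/2868
seg 1: a=-1, c=M1/2=-221/956, d=(M2−M1)/(6·2)=167/5736, b=Δ1−h1·(2M1+M2)/6=4081/1434
seg 2: a=4, c=M2/2=-27/478, d=(M3−M2)/(6·3)=-845/4302, b=Δ2−h2·(2M2+M3)/6=1628/717
seg 3: a=5, c=M3/2=-436/239, d=(M4−M3)/(6·2)=4331/5736, b=Δ3−h3·(2M3+M4)/6=-4835/1434
seg 4: a=-3, c=M4/2=2587/956, d=(M5−M4)/(6·2)=-2587/5736, b=Δ4−h4·(2M4+M5)/6=-1153/717
t_q=13/2 → seg 3, τ=1/2; S=5+-4835/1434·τ+-436/239·τ²+4331/5736·τ³=45161/15296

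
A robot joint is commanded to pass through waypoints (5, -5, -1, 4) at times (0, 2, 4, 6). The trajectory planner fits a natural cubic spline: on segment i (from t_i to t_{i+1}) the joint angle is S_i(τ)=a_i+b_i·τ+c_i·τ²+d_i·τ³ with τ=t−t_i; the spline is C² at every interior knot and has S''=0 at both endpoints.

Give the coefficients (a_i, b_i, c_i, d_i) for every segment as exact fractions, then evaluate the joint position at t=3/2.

  seg 0: a=5 b=-41/6 c=0 d=11/24
  seg 1: a=-5 b=-4/3 c=11/4 d=-13/24
  seg 2: a=-1 b=19/6 c=-1/2 d=1/12
S(3/2) = -237/64

Δ: Δ0=-5, Δ1=2, Δ2=5/2
row 1: diag=8, rhs=42; c'=1/4, d'=21/4
row 2: denom=8−2·1/4=15/2; d'=(3−2·21/4)/(15/2)=-1
back: M2=-1
back: M1=21/4−1/4·-1=11/2
M: M0=0, M1=11/2, M2=-1, M3=0
seg 0: a=5, c=M0/2=0, d=(M1−M0)/(6·2)=11/24, b=Δ0−h0·(2M0+M1)/6=-41/6
seg 1: a=-5, c=M1/2=11/4, d=(M2−M1)/(6·2)=-13/24, b=Δ1−h1·(2M1+M2)/6=-4/3
seg 2: a=-1, c=M2/2=-1/2, d=(M3−M2)/(6·2)=1/12, b=Δ2−h2·(2M2+M3)/6=19/6
t_q=3/2 → seg 0, τ=3/2; S=5+-41/6·τ+0·τ²+11/24·τ³=-237/64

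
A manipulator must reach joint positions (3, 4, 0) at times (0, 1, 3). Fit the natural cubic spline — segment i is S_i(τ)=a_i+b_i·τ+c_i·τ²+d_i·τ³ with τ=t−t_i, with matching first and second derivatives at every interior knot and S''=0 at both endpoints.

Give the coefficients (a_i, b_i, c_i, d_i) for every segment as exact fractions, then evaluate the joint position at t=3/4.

Δ: Δ0=1, Δ1=-2
row 1: diag=6, rhs=-18; c'=1/3, d'=-3
back: M1=-3
M: M0=0, M1=-3, M2=0
seg 0: a=3, c=M0/2=0, d=(M1−M0)/(6·1)=-1/2, b=Δ0−h0·(2M0+M1)/6=3/2
seg 1: a=4, c=M1/2=-3/2, d=(M2−M1)/(6·2)=1/4, b=Δ1−h1·(2M1+M2)/6=0
t_q=3/4 → seg 0, τ=3/4; S=3+3/2·τ+0·τ²+-1/2·τ³=501/128

  seg 0: a=3 b=3/2 c=0 d=-1/2
  seg 1: a=4 b=0 c=-3/2 d=1/4
S(3/4) = 501/128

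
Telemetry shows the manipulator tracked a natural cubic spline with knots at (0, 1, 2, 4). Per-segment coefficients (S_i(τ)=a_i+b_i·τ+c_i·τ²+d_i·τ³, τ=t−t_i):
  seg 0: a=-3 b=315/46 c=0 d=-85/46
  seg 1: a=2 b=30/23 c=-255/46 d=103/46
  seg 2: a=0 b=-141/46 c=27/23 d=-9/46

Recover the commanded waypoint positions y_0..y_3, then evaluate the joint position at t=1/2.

y_0=-3 y_1=2 y_2=0 y_3=-3
S(1/2) = 71/368

y_0 = S_0(0) = a_0 = -3
y_1 = S_1(0) = a_1 = 2
y_2 = S_2(0) = a_2 = 0
y_3 = S_2(2) = -3
t_q=1/2 is in segment 0 (τ=1/2); S_0(τ)=71/368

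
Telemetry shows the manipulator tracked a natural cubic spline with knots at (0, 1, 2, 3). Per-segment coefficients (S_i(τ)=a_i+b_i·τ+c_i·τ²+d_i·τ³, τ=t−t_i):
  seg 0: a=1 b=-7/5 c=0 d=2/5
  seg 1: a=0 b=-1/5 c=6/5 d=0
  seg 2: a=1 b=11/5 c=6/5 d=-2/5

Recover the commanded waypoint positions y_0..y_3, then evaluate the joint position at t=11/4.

y_0 = S_0(0) = a_0 = 1
y_1 = S_1(0) = a_1 = 0
y_2 = S_2(0) = a_2 = 1
y_3 = S_2(1) = 4
t_q=11/4 is in segment 2 (τ=3/4); S_2(τ)=101/32

y_0=1 y_1=0 y_2=1 y_3=4
S(11/4) = 101/32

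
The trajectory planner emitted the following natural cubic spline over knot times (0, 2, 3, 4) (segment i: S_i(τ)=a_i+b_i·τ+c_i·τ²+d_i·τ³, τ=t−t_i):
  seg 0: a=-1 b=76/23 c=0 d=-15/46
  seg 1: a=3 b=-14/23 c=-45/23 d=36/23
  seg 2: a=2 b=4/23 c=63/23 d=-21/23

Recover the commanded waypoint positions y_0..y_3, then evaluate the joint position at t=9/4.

y_0=-1 y_1=3 y_2=2 y_3=4
S(9/4) = 11/4

y_0 = S_0(0) = a_0 = -1
y_1 = S_1(0) = a_1 = 3
y_2 = S_2(0) = a_2 = 2
y_3 = S_2(1) = 4
t_q=9/4 is in segment 1 (τ=1/4); S_1(τ)=11/4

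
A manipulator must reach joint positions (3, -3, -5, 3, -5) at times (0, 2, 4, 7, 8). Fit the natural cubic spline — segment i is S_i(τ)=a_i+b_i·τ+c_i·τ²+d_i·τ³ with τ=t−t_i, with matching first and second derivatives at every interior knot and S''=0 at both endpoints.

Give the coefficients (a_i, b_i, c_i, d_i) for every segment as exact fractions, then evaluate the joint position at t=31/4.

  seg 0: a=3 b=-1235/402 c=0 d=29/1608
  seg 1: a=-3 b=-574/201 c=29/268 d=659/1608
  seg 2: a=-5 b=1003/402 c=172/67 d=-1009/1206
  seg 3: a=3 b=-943/201 c=-665/134 d=665/402
S(31/4) = -22403/8576

Δ: Δ0=-3, Δ1=-1, Δ2=8/3, Δ3=-8
row 1: diag=8, rhs=12; c'=1/4, d'=3/2
row 2: denom=10−2·1/4=19/2; d'=(22−2·3/2)/(19/2)=2
row 3: denom=8−3·6/19=134/19; d'=(-64−3·2)/(134/19)=-665/67
back: M3=-665/67
back: M2=2−6/19·-665/67=344/67
back: M1=3/2−1/4·344/67=29/134
M: M0=0, M1=29/134, M2=344/67, M3=-665/67, M4=0
seg 0: a=3, c=M0/2=0, d=(M1−M0)/(6·2)=29/1608, b=Δ0−h0·(2M0+M1)/6=-1235/402
seg 1: a=-3, c=M1/2=29/268, d=(M2−M1)/(6·2)=659/1608, b=Δ1−h1·(2M1+M2)/6=-574/201
seg 2: a=-5, c=M2/2=172/67, d=(M3−M2)/(6·3)=-1009/1206, b=Δ2−h2·(2M2+M3)/6=1003/402
seg 3: a=3, c=M3/2=-665/134, d=(M4−M3)/(6·1)=665/402, b=Δ3−h3·(2M3+M4)/6=-943/201
t_q=31/4 → seg 3, τ=3/4; S=3+-943/201·τ+-665/134·τ²+665/402·τ³=-22403/8576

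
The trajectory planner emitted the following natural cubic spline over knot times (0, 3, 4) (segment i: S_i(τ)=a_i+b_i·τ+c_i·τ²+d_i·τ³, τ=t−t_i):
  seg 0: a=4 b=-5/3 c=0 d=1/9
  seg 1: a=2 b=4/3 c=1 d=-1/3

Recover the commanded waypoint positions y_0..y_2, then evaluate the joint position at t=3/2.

y_0 = S_0(0) = a_0 = 4
y_1 = S_1(0) = a_1 = 2
y_2 = S_1(1) = 4
t_q=3/2 is in segment 0 (τ=3/2); S_0(τ)=15/8

y_0=4 y_1=2 y_2=4
S(3/2) = 15/8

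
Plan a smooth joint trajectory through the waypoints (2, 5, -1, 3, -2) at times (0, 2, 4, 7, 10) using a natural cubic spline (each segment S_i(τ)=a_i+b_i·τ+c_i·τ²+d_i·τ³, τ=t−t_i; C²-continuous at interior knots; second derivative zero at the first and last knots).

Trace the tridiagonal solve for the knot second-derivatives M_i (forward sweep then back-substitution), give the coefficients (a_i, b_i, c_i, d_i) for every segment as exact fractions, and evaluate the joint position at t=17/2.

Δ: Δ0=3/2, Δ1=-3, Δ2=4/3, Δ3=-5/3
row 1: diag=8, rhs=-27; c'=1/4, d'=-27/8
row 2: denom=10−2·1/4=19/2; d'=(26−2·-27/8)/(19/2)=131/38
row 3: denom=12−3·6/19=210/19; d'=(-18−3·131/38)/(210/19)=-359/140
back: M3=-359/140
back: M2=131/38−6/19·-359/140=149/35
back: M1=-27/8−1/4·149/35=-1243/280
M: M0=0, M1=-1243/280, M2=149/35, M3=-359/140, M4=0
seg 0: a=2, c=M0/2=0, d=(M1−M0)/(6·2)=-1243/3360, b=Δ0−h0·(2M0+M1)/6=2503/840
seg 1: a=5, c=M1/2=-1243/560, d=(M2−M1)/(6·2)=487/672, b=Δ1−h1·(2M1+M2)/6=-613/420
seg 2: a=-1, c=M2/2=149/70, d=(M3−M2)/(6·3)=-191/504, b=Δ2−h2·(2M2+M3)/6=-197/120
seg 3: a=3, c=M3/2=-359/280, d=(M4−M3)/(6·3)=359/2520, b=Δ3−h3·(2M3+M4)/6=377/420
t_q=17/2 → seg 3, τ=3/2; S=3+377/420·τ+-359/280·τ²+359/2520·τ³=4351/2240

  seg 0: a=2 b=2503/840 c=0 d=-1243/3360
  seg 1: a=5 b=-613/420 c=-1243/560 d=487/672
  seg 2: a=-1 b=-197/120 c=149/70 d=-191/504
  seg 3: a=3 b=377/420 c=-359/280 d=359/2520
S(17/2) = 4351/2240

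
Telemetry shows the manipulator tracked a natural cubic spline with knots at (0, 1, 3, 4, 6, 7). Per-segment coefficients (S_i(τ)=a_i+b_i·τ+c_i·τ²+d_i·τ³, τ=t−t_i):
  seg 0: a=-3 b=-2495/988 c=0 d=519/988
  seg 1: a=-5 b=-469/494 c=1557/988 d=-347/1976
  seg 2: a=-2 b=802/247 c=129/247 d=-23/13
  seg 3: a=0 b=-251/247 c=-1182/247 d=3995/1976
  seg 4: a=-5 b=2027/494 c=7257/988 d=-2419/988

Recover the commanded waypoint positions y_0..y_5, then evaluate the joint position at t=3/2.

y_0=-3 y_1=-5 y_2=-2 y_3=0 y_4=-5 y_5=4
S(3/2) = -80663/15808

y_0 = S_0(0) = a_0 = -3
y_1 = S_1(0) = a_1 = -5
y_2 = S_2(0) = a_2 = -2
y_3 = S_3(0) = a_3 = 0
y_4 = S_4(0) = a_4 = -5
y_5 = S_4(1) = 4
t_q=3/2 is in segment 1 (τ=1/2); S_1(τ)=-80663/15808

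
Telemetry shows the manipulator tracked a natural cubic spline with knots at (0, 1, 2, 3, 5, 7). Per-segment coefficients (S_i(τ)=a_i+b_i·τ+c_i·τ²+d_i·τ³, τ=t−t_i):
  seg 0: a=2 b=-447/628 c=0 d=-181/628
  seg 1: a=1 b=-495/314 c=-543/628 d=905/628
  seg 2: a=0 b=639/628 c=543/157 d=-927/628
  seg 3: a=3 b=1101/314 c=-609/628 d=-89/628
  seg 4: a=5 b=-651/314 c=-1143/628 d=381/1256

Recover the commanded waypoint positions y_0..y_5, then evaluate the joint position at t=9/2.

y_0=2 y_1=1 y_2=0 y_3=3 y_4=5 y_5=-4
S(9/2) = 28131/5024

y_0 = S_0(0) = a_0 = 2
y_1 = S_1(0) = a_1 = 1
y_2 = S_2(0) = a_2 = 0
y_3 = S_3(0) = a_3 = 3
y_4 = S_4(0) = a_4 = 5
y_5 = S_4(2) = -4
t_q=9/2 is in segment 3 (τ=3/2); S_3(τ)=28131/5024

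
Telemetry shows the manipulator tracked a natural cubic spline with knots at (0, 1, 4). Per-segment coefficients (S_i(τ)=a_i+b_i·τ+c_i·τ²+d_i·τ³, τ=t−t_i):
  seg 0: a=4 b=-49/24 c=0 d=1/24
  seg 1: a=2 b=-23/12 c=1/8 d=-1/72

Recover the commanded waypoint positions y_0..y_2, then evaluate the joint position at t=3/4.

y_0=4 y_1=2 y_2=-3
S(3/4) = 1273/512

y_0 = S_0(0) = a_0 = 4
y_1 = S_1(0) = a_1 = 2
y_2 = S_1(3) = -3
t_q=3/4 is in segment 0 (τ=3/4); S_0(τ)=1273/512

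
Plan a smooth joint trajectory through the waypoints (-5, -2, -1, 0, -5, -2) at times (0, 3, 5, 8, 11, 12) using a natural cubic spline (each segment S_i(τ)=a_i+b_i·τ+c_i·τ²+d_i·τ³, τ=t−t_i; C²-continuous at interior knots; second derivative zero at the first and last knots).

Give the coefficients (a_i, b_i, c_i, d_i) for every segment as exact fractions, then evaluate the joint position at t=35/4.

Δ: Δ0=1, Δ1=1/2, Δ2=1/3, Δ3=-5/3, Δ4=3
row 1: diag=10, rhs=-3; c'=1/5, d'=-3/10
row 2: denom=10−2·1/5=48/5; d'=(-1−2·-3/10)/(48/5)=-1/24
row 3: denom=12−3·5/16=177/16; d'=(-12−3·-1/24)/(177/16)=-190/177
row 4: denom=8−3·16/59=424/59; d'=(28−3·-190/177)/(424/59)=921/212
back: M4=921/212
back: M3=-190/177−16/59·921/212=-358/159
back: M2=-1/24−5/16·-358/159=421/636
back: M1=-3/10−1/5·421/636=-275/636
M: M0=0, M1=-275/636, M2=421/636, M3=-358/159, M4=921/212, M5=0
seg 0: a=-5, c=M0/2=0, d=(M1−M0)/(6·3)=-275/11448, b=Δ0−h0·(2M0+M1)/6=1547/1272
seg 1: a=-2, c=M1/2=-275/1272, d=(M2−M1)/(6·2)=29/318, b=Δ1−h1·(2M1+M2)/6=361/636
seg 2: a=-1, c=M2/2=421/1272, d=(M3−M2)/(6·3)=-1853/11448, b=Δ2−h2·(2M2+M3)/6=169/212
seg 3: a=0, c=M3/2=-179/159, d=(M4−M3)/(6·3)=4195/11448, b=Δ3−h3·(2M3+M4)/6=-673/424
seg 4: a=-5, c=M4/2=921/424, d=(M5−M4)/(6·1)=-307/424, b=Δ4−h4·(2M4+M5)/6=329/212
t_q=35/4 → seg 3, τ=3/4; S=0+-673/424·τ+-179/159·τ²+4195/11448·τ³=-45293/27136

  seg 0: a=-5 b=1547/1272 c=0 d=-275/11448
  seg 1: a=-2 b=361/636 c=-275/1272 d=29/318
  seg 2: a=-1 b=169/212 c=421/1272 d=-1853/11448
  seg 3: a=0 b=-673/424 c=-179/159 d=4195/11448
  seg 4: a=-5 b=329/212 c=921/424 d=-307/424
S(35/4) = -45293/27136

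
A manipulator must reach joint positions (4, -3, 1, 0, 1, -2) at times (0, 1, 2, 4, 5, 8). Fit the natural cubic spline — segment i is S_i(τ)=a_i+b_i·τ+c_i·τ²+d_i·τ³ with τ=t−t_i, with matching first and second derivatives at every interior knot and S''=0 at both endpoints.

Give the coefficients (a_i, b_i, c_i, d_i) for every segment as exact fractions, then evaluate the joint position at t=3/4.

Δ: Δ0=-7, Δ1=4, Δ2=-1/2, Δ3=1, Δ4=-1
row 1: diag=4, rhs=66; c'=1/4, d'=33/2
row 2: denom=6−1·1/4=23/4; d'=(-27−1·33/2)/(23/4)=-174/23
row 3: denom=6−2·8/23=122/23; d'=(9−2·-174/23)/(122/23)=555/122
row 4: denom=8−1·23/122=953/122; d'=(-12−1·555/122)/(953/122)=-2019/953
back: M4=-2019/953
back: M3=555/122−23/122·-2019/953=4716/953
back: M2=-174/23−8/23·4716/953=-8850/953
back: M1=33/2−1/4·-8850/953=17937/953
M: M0=0, M1=17937/953, M2=-8850/953, M3=4716/953, M4=-2019/953, M5=0
seg 0: a=4, c=M0/2=0, d=(M1−M0)/(6·1)=5979/1906, b=Δ0−h0·(2M0+M1)/6=-19321/1906
seg 1: a=-3, c=M1/2=17937/1906, d=(M2−M1)/(6·1)=-8929/1906, b=Δ1−h1·(2M1+M2)/6=-692/953
seg 2: a=1, c=M2/2=-4425/953, d=(M3−M2)/(6·2)=2261/1906, b=Δ2−h2·(2M2+M3)/6=7703/1906
seg 3: a=0, c=M3/2=2358/953, d=(M4−M3)/(6·1)=-2245/1906, b=Δ3−h3·(2M3+M4)/6=-565/1906
seg 4: a=1, c=M4/2=-2019/1906, d=(M5−M4)/(6·3)=673/5718, b=Δ4−h4·(2M4+M5)/6=1066/953
t_q=3/4 → seg 0, τ=3/4; S=4+-19321/1906·τ+0·τ²+5979/1906·τ³=-278039/121984

  seg 0: a=4 b=-19321/1906 c=0 d=5979/1906
  seg 1: a=-3 b=-692/953 c=17937/1906 d=-8929/1906
  seg 2: a=1 b=7703/1906 c=-4425/953 d=2261/1906
  seg 3: a=0 b=-565/1906 c=2358/953 d=-2245/1906
  seg 4: a=1 b=1066/953 c=-2019/1906 d=673/5718
S(3/4) = -278039/121984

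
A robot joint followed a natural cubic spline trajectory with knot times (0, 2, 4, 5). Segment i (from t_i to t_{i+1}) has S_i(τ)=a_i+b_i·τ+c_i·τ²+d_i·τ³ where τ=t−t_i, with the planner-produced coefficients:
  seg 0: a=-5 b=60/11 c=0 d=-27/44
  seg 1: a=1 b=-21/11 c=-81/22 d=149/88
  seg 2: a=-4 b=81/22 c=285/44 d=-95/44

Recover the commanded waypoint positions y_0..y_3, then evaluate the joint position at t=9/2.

y_0=-5 y_1=1 y_2=-4 y_3=4
S(9/2) = -285/352

y_0 = S_0(0) = a_0 = -5
y_1 = S_1(0) = a_1 = 1
y_2 = S_2(0) = a_2 = -4
y_3 = S_2(1) = 4
t_q=9/2 is in segment 2 (τ=1/2); S_2(τ)=-285/352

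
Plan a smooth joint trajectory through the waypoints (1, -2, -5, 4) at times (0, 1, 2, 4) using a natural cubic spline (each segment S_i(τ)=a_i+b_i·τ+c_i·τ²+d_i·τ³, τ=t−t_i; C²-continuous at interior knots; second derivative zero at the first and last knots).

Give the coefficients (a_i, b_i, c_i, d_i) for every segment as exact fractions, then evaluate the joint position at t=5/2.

  seg 0: a=1 b=-123/46 c=0 d=-15/46
  seg 1: a=-2 b=-84/23 c=-45/46 d=75/46
  seg 2: a=-5 b=-33/46 c=90/23 d=-15/23
S(5/2) = -821/184

Δ: Δ0=-3, Δ1=-3, Δ2=9/2
row 1: diag=4, rhs=0; c'=1/4, d'=0
row 2: denom=6−1·1/4=23/4; d'=(45−1·0)/(23/4)=180/23
back: M2=180/23
back: M1=0−1/4·180/23=-45/23
M: M0=0, M1=-45/23, M2=180/23, M3=0
seg 0: a=1, c=M0/2=0, d=(M1−M0)/(6·1)=-15/46, b=Δ0−h0·(2M0+M1)/6=-123/46
seg 1: a=-2, c=M1/2=-45/46, d=(M2−M1)/(6·1)=75/46, b=Δ1−h1·(2M1+M2)/6=-84/23
seg 2: a=-5, c=M2/2=90/23, d=(M3−M2)/(6·2)=-15/23, b=Δ2−h2·(2M2+M3)/6=-33/46
t_q=5/2 → seg 2, τ=1/2; S=-5+-33/46·τ+90/23·τ²+-15/23·τ³=-821/184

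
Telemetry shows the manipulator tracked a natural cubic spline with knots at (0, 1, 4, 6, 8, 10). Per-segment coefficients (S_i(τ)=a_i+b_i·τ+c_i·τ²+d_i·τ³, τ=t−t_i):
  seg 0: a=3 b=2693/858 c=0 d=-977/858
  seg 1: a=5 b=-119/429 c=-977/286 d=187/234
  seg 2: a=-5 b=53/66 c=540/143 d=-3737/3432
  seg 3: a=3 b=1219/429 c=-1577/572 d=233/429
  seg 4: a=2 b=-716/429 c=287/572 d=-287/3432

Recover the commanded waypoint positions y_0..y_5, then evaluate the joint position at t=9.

y_0 = S_0(0) = a_0 = 3
y_1 = S_1(0) = a_1 = 5
y_2 = S_2(0) = a_2 = -5
y_3 = S_3(0) = a_3 = 3
y_4 = S_4(0) = a_4 = 2
y_5 = S_4(2) = 0
t_q=9 is in segment 4 (τ=1); S_4(τ)=857/1144

y_0=3 y_1=5 y_2=-5 y_3=3 y_4=2 y_5=0
S(9) = 857/1144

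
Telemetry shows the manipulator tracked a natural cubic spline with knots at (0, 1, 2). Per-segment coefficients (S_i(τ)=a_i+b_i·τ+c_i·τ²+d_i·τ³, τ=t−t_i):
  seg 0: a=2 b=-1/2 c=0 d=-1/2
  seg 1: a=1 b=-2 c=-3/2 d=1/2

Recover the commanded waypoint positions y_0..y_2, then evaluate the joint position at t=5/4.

y_0 = S_0(0) = a_0 = 2
y_1 = S_1(0) = a_1 = 1
y_2 = S_1(1) = -2
t_q=5/4 is in segment 1 (τ=1/4); S_1(τ)=53/128

y_0=2 y_1=1 y_2=-2
S(5/4) = 53/128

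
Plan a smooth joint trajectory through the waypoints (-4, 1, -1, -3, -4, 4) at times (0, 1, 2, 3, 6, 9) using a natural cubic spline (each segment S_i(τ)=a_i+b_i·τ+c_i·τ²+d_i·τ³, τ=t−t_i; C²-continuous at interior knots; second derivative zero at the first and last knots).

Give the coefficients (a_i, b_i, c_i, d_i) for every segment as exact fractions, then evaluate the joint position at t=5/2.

Δ: Δ0=5, Δ1=-2, Δ2=-2, Δ3=-1/3, Δ4=8/3
row 1: diag=4, rhs=-42; c'=1/4, d'=-21/2
row 2: denom=4−1·1/4=15/4; d'=(0−1·-21/2)/(15/4)=14/5
row 3: denom=8−1·4/15=116/15; d'=(10−1·14/5)/(116/15)=27/29
row 4: denom=12−3·45/116=1257/116; d'=(18−3·27/29)/(1257/116)=588/419
back: M4=588/419
back: M3=27/29−45/116·588/419=162/419
back: M2=14/5−4/15·162/419=1130/419
back: M1=-21/2−1/4·1130/419=-4682/419
M: M0=0, M1=-4682/419, M2=1130/419, M3=162/419, M4=588/419, M5=0
seg 0: a=-4, c=M0/2=0, d=(M1−M0)/(6·1)=-2341/1257, b=Δ0−h0·(2M0+M1)/6=8626/1257
seg 1: a=1, c=M1/2=-2341/419, d=(M2−M1)/(6·1)=2906/1257, b=Δ1−h1·(2M1+M2)/6=1603/1257
seg 2: a=-1, c=M2/2=565/419, d=(M3−M2)/(6·1)=-484/1257, b=Δ2−h2·(2M2+M3)/6=-3725/1257
seg 3: a=-3, c=M3/2=81/419, d=(M4−M3)/(6·3)=71/1257, b=Δ3−h3·(2M3+M4)/6=-1787/1257
seg 4: a=-4, c=M4/2=294/419, d=(M5−M4)/(6·3)=-98/1257, b=Δ4−h4·(2M4+M5)/6=1588/1257
t_q=5/2 → seg 2, τ=1/2; S=-1+-3725/1257·τ+565/419·τ²+-484/1257·τ³=-3675/1676

  seg 0: a=-4 b=8626/1257 c=0 d=-2341/1257
  seg 1: a=1 b=1603/1257 c=-2341/419 d=2906/1257
  seg 2: a=-1 b=-3725/1257 c=565/419 d=-484/1257
  seg 3: a=-3 b=-1787/1257 c=81/419 d=71/1257
  seg 4: a=-4 b=1588/1257 c=294/419 d=-98/1257
S(5/2) = -3675/1676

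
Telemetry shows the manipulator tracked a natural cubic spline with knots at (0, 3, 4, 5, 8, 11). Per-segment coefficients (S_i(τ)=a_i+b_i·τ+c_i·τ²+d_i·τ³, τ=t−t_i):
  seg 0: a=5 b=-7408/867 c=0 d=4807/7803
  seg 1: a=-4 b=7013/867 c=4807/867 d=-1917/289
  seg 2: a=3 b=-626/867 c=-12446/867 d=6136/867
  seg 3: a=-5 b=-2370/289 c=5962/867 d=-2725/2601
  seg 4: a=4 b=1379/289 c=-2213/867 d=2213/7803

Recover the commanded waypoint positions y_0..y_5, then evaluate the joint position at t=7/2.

y_0=5 y_1=-4 y_2=3 y_3=-5 y_4=4 y_5=3
S(7/2) = 4171/6936

y_0 = S_0(0) = a_0 = 5
y_1 = S_1(0) = a_1 = -4
y_2 = S_2(0) = a_2 = 3
y_3 = S_3(0) = a_3 = -5
y_4 = S_4(0) = a_4 = 4
y_5 = S_4(3) = 3
t_q=7/2 is in segment 1 (τ=1/2); S_1(τ)=4171/6936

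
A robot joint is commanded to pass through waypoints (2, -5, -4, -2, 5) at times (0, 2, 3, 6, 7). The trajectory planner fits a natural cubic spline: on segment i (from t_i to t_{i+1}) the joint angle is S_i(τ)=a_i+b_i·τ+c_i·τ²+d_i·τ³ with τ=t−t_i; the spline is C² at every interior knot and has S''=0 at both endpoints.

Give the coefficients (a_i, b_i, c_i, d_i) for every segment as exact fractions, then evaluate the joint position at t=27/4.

  seg 0: a=2 b=-2498/483 c=0 d=1615/3864
  seg 1: a=-5 b=-151/966 c=1615/644 d=-373/276
  seg 2: a=-4 b=1555/1932 c=-249/161 d=2899/5796
  seg 3: a=-2 b=4859/966 c=1903/644 d=-1903/1932
S(27/4) = 124437/41216

Δ: Δ0=-7/2, Δ1=1, Δ2=2/3, Δ3=7
row 1: diag=6, rhs=27; c'=1/6, d'=9/2
row 2: denom=8−1·1/6=47/6; d'=(-2−1·9/2)/(47/6)=-39/47
row 3: denom=8−3·18/47=322/47; d'=(38−3·-39/47)/(322/47)=1903/322
back: M3=1903/322
back: M2=-39/47−18/47·1903/322=-498/161
back: M1=9/2−1/6·-498/161=1615/322
M: M0=0, M1=1615/322, M2=-498/161, M3=1903/322, M4=0
seg 0: a=2, c=M0/2=0, d=(M1−M0)/(6·2)=1615/3864, b=Δ0−h0·(2M0+M1)/6=-2498/483
seg 1: a=-5, c=M1/2=1615/644, d=(M2−M1)/(6·1)=-373/276, b=Δ1−h1·(2M1+M2)/6=-151/966
seg 2: a=-4, c=M2/2=-249/161, d=(M3−M2)/(6·3)=2899/5796, b=Δ2−h2·(2M2+M3)/6=1555/1932
seg 3: a=-2, c=M3/2=1903/644, d=(M4−M3)/(6·1)=-1903/1932, b=Δ3−h3·(2M3+M4)/6=4859/966
t_q=27/4 → seg 3, τ=3/4; S=-2+4859/966·τ+1903/644·τ²+-1903/1932·τ³=124437/41216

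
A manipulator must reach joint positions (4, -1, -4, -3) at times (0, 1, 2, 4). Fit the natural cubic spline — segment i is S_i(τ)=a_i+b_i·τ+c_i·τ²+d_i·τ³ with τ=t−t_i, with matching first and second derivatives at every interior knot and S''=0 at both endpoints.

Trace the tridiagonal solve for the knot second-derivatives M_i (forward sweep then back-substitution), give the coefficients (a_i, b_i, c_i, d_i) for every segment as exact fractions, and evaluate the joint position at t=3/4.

Δ: Δ0=-5, Δ1=-3, Δ2=1/2
row 1: diag=4, rhs=12; c'=1/4, d'=3
row 2: denom=6−1·1/4=23/4; d'=(21−1·3)/(23/4)=72/23
back: M2=72/23
back: M1=3−1/4·72/23=51/23
M: M0=0, M1=51/23, M2=72/23, M3=0
seg 0: a=4, c=M0/2=0, d=(M1−M0)/(6·1)=17/46, b=Δ0−h0·(2M0+M1)/6=-247/46
seg 1: a=-1, c=M1/2=51/46, d=(M2−M1)/(6·1)=7/46, b=Δ1−h1·(2M1+M2)/6=-98/23
seg 2: a=-4, c=M2/2=36/23, d=(M3−M2)/(6·2)=-6/23, b=Δ2−h2·(2M2+M3)/6=-73/46
t_q=3/4 → seg 0, τ=3/4; S=4+-247/46·τ+0·τ²+17/46·τ³=379/2944

  seg 0: a=4 b=-247/46 c=0 d=17/46
  seg 1: a=-1 b=-98/23 c=51/46 d=7/46
  seg 2: a=-4 b=-73/46 c=36/23 d=-6/23
S(3/4) = 379/2944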